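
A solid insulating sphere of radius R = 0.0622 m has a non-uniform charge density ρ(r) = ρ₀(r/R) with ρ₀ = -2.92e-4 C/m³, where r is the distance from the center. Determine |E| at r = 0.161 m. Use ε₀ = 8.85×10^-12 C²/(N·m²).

7.66e4 N/C

Symmetry ⇒ E = E(r) r̂. Gaussian sphere of radius r = 0.161 m (r > R, all charge enclosed).
Q_enc = 4π ∫₀^R ρ₀(r'/R)^1 r'² dr' = 4πρ₀R³/4 = -2.208e-7 C.
Applying ∮E·dA = Q_enc/ε₀ with Φ = E(4πr²):
E = |Q_enc|/(4πε₀r²) = (2.208×10^-7)/(4π·8.85×10^-12·(0.161)²) = 7.66e4 N/C.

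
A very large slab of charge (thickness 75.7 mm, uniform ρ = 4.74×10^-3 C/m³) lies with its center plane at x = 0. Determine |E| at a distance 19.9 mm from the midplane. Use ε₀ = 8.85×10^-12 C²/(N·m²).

|E| ≈ 1.07×10^7 N/C

By symmetry E is perpendicular to the slab. A Gaussian pillbox from −19.9 mm to +19.9 mm (face area A) lies entirely within the slab.
Q_enc = ρ·(2x)·A and flux = 2EA, so 2EA = 2ρxA/ε₀ ⇒ E = |ρ|x/ε₀.
E = (4.74e-3)(0.0199)/(8.85×10^-12) = 1.07e7 N/C.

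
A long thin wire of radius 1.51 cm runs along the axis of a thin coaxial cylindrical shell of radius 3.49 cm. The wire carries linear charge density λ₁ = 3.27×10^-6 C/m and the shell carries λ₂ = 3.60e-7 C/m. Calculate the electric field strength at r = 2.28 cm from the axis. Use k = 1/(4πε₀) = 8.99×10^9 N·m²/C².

Choose a coaxial cylinder of radius r = 2.28 cm (arbitrary length L) as the Gaussian surface (between the conductors, 1.51 cm < r < 3.49 cm).
The shell at 3.49 cm lies outside the Gaussian surface, so λ_enc = λ₁ = 3.27×10^-6 C/m.
Gauss's law: E·2πrL = λ_enc L/ε₀.
E = 2k|λ_enc|/r = 2(8.99×10^9)(3.27×10^-6)/(0.0228) = 2.58×10^6 N/C.

E = 2.58×10^6 N/C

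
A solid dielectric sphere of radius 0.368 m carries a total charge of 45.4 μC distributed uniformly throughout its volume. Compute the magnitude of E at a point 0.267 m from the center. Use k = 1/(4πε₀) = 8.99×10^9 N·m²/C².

By spherical symmetry E is radial; choose a Gaussian sphere of radius r = 0.267 m (r < R).
For a uniform sphere the enclosed fraction is (r/R)³, so Q_enc = (45.4 μC)(0.267/0.368)³ = 1.734×10^-5 C.
Since E is radial and uniform over the Gaussian sphere, Φ = E·4πr² = Q_enc/ε₀.
E = k|Q_enc|/r² = (8.99×10^9)(1.734×10^-5)/(0.267)² = 2.19e6 N/C.

|E| ≈ 2.19e6 N/C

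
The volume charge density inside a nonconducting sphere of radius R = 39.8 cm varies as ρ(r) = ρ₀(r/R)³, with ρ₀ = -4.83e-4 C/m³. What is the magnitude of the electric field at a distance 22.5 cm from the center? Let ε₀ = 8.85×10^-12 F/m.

Symmetry ⇒ E = E(r) r̂. Gaussian sphere of radius r = 22.5 cm (r < R).
Q_enc = ∫₀^r ρ(r')·4πr'² dr' = (4πρ₀/R³) ∫₀^r r'^5 dr' = 4πρ₀ r^6/(6·R³) = -2.082×10^-6 C.
Since E is radial and uniform over the Gaussian sphere, Φ = E·4πr² = Q_enc/ε₀.
E = |Q_enc|/(4πε₀r²) = (2.082×10^-6)/(4π·8.85×10^-12·(0.225)²) = 3.70×10^5 N/C.

|E| = 3.70e5 V/m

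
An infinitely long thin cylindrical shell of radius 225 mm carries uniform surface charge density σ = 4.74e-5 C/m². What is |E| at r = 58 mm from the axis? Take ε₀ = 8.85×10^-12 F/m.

E = 0

Choose a coaxial cylinder of radius r = 58 mm (arbitrary length L) as the Gaussian surface (r < 225 mm, inside the shell).
No charge is enclosed, so Gauss's law gives E·2πrL = 0 ⇒ E = 0.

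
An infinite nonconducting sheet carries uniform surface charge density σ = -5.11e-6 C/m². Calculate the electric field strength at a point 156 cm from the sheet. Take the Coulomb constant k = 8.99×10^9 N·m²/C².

|E| = 2.89×10^5 V/m

Choose a cylindrical pillbox piercing the sheet, end faces (area A) parallel to it.
Only the two end caps contribute flux: Φ = 2EA. With Q_enc = σA, Gauss's law gives E = |σ|/(2ε₀).
E = 2πk|σ| = 2π(8.99×10^9)(5.11e-6) = 2.89e5 N/C.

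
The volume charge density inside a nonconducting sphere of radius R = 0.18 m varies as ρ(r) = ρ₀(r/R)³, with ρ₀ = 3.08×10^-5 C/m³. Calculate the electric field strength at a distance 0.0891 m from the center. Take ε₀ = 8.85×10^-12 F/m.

By spherical symmetry E is radial; choose a Gaussian sphere of radius r = 0.0891 m (r < R).
Q_enc = ∫₀^r ρ(r')·4πr'² dr' = (4πρ₀/R³) ∫₀^r r'^5 dr' = 4πρ₀ r^6/(6·R³) = 5.534×10^-9 C.
Gauss's law: E·4πr² = Q_enc/ε₀.
E = |Q_enc|/(4πε₀r²) = (5.534×10^-9)/(4π·8.85×10^-12·(0.0891)²) = 6.27e3 N/C.

|E| ≈ 6.27×10^3 V/m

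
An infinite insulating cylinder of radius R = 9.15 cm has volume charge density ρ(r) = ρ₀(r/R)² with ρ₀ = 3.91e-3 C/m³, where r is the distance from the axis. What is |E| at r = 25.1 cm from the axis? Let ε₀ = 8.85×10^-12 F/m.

Coaxial Gaussian cylinder, radius r = 25.1 cm, length L (r > R, full charge per length enclosed).
λ_enc = 2π ∫₀^R ρ₀(r'/R)^2 r' dr' = 2πρ₀R²/4 = 5.142×10^-5 C/m.
Gauss's law: E·2πrL = λ_enc L/ε₀.
E = |λ_enc|/(2πε₀r) = (5.142×10^-5)/(2π·8.85×10^-12·0.251) = 3.68×10^6 N/C.

3.68×10^6 N/C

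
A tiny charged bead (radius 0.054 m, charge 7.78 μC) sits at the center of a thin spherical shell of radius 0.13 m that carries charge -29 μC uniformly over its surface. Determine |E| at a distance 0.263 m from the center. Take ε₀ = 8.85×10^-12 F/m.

|E| = 2.76×10^6 N/C

By spherical symmetry E is radial; choose a Gaussian sphere of radius r = 0.263 m (r > 0.13 m, enclosing both).
Q_enc = (7.78 μC) + (-29 μC) = -2.122×10^-5 C.
Since E is radial and uniform over the Gaussian sphere, Φ = E·4πr² = Q_enc/ε₀.
E = |Q_enc|/(4πε₀r²) = (2.122×10^-5)/(4π·8.85×10^-12·(0.263)²) = 2.76×10^6 N/C.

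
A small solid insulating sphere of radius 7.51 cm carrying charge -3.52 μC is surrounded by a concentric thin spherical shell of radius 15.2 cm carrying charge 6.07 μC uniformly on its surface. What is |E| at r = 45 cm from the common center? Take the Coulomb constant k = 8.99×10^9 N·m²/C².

Take a concentric spherical Gaussian surface of radius r = 45 cm (r > 15.2 cm, enclosing both).
Q_enc = (-3.52 μC) + (6.07 μC) = 2.55e-6 C.
Applying ∮E·dA = Q_enc/ε₀ with Φ = E(4πr²):
E = k|Q_enc|/r² = (8.99×10^9)(2.55×10^-6)/(0.45)² = 1.13×10^5 N/C.

|E| ≈ 1.13×10^5 N/C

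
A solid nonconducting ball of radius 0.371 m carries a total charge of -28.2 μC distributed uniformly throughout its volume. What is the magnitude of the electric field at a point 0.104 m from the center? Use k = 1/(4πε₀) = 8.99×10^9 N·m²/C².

By spherical symmetry E is radial; choose a Gaussian sphere of radius r = 0.104 m (r < R).
For a uniform sphere the enclosed fraction is (r/R)³, so Q_enc = (-28.2 μC)(0.104/0.371)³ = -6.212×10^-7 C.
Since E is radial and uniform over the Gaussian sphere, Φ = E·4πr² = Q_enc/ε₀.
E = k|Q_enc|/r² = (8.99×10^9)(6.212e-7)/(0.104)² = 5.16×10^5 N/C.

E = 5.16e5 V/m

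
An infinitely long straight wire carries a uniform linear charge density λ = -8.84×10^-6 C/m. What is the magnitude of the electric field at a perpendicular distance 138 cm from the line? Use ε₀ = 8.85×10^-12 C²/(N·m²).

Take a coaxial cylindrical Gaussian surface of radius r = 138 cm and length L.
Q_enc = λL, so λ_enc = -8.84×10^-6 C/m.
Gauss's law: E·2πrL = λ_enc L/ε₀.
E = |λ_enc|/(2πε₀r) = (8.84×10^-6)/(2π·8.85×10^-12·1.38) = 1.15e5 N/C.

E = 1.15×10^5 N/C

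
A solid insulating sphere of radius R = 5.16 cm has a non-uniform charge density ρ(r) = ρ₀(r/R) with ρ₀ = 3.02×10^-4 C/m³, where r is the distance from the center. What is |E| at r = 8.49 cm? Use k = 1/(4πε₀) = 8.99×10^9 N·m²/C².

Use a concentric Gaussian sphere at r = 8.49 cm (r > R, all charge enclosed).
Q_enc = 4π ∫₀^R ρ₀(r'/R)^1 r'² dr' = 4πρ₀R³/4 = 1.303×10^-7 C.
Gauss's law: E·4πr² = Q_enc/ε₀.
E = k|Q_enc|/r² = (8.99×10^9)(1.303×10^-7)/(0.0849)² = 1.63×10^5 N/C.

1.63×10^5 V/m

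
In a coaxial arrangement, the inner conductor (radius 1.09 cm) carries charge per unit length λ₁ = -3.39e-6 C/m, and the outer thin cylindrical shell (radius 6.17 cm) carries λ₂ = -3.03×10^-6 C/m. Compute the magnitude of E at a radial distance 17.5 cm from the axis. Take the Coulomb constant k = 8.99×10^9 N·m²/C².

E ≈ 6.60e5 N/C

Choose a coaxial cylinder of radius r = 17.5 cm (arbitrary length L) as the Gaussian surface (r > 6.17 cm, enclosing both).
λ_enc = λ₁ + λ₂ = (-3.39×10^-6) + (-3.03e-6) = -6.42×10^-6 C/m.
Gauss's law: E·2πrL = λ_enc L/ε₀.
E = 2k|λ_enc|/r = 2(8.99×10^9)(6.42e-6)/(0.175) = 6.60×10^5 N/C.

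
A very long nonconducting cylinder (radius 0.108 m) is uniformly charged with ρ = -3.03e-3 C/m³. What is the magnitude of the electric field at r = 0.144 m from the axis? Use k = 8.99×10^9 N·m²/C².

Coaxial Gaussian cylinder, radius r = 0.144 m, length L (r > 0.108 m, full cross-section enclosed).
λ_enc = ρ·πR² = (-3.03×10^-3)π(0.108)² = -1.11e-4 C/m.
Since E is radial and uniform over the curved surface, Φ = E·2πrL = Q_enc/ε₀ = λ_enc L/ε₀.
E = 2k|λ_enc|/r = 2(8.99×10^9)(1.11×10^-4)/(0.144) = 1.39e7 N/C.

|E| = 1.39×10^7 N/C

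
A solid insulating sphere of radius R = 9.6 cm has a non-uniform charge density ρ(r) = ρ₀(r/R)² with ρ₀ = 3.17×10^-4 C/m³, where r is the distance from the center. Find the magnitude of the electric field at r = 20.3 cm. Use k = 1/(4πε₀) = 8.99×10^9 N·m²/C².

1.54×10^5 N/C

Symmetry ⇒ E = E(r) r̂. Gaussian sphere of radius r = 20.3 cm (r > R, all charge enclosed).
Q_enc = 4π ∫₀^R ρ₀(r'/R)^2 r'² dr' = 4πρ₀R³/5 = 7.049×10^-7 C.
Applying ∮E·dA = Q_enc/ε₀ with Φ = E(4πr²):
E = k|Q_enc|/r² = (8.99×10^9)(7.049×10^-7)/(0.203)² = 1.54×10^5 N/C.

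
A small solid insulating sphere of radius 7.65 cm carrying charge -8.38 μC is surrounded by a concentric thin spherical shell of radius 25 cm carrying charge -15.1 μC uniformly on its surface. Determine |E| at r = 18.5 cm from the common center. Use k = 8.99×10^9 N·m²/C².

|E| ≈ 2.20e6 N/C

Symmetry ⇒ E = E(r) r̂. Gaussian sphere of radius r = 18.5 cm (between the bodies, 7.65 cm < r < 25 cm).
Only the inner charge is enclosed; the outer shell contributes nothing inside itself. Q_enc = -8.38 μC = -8.38×10^-6 C.
Since E is radial and uniform over the Gaussian sphere, Φ = E·4πr² = Q_enc/ε₀.
E = k|Q_enc|/r² = (8.99×10^9)(8.38×10^-6)/(0.185)² = 2.20e6 N/C.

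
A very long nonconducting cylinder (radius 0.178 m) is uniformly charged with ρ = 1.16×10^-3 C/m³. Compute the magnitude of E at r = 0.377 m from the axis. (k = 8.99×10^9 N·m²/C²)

E ≈ 5.51×10^6 V/m

Coaxial Gaussian cylinder, radius r = 0.377 m, length L (r > 0.178 m, full cross-section enclosed).
λ_enc = ρ·πR² = (1.16e-3)π(0.178)² = 1.155×10^-4 C/m.
Applying ∮E·dA = Q_enc/ε₀ with the end caps contributing no flux:
E = 2k|λ_enc|/r = 2(8.99×10^9)(1.155×10^-4)/(0.377) = 5.51×10^6 N/C.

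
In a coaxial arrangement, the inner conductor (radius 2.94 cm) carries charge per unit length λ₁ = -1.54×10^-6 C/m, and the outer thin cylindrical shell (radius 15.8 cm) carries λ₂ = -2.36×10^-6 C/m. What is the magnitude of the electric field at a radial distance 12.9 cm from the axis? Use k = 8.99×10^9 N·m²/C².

|E| ≈ 2.15e5 V/m

Choose a coaxial cylinder of radius r = 12.9 cm (arbitrary length L) as the Gaussian surface (between the conductors, 2.94 cm < r < 15.8 cm).
Only the inner wire is enclosed; the outer shell contributes nothing inside itself. λ_enc = λ₁ = -1.54×10^-6 C/m.
Since E is radial and uniform over the curved surface, Φ = E·2πrL = Q_enc/ε₀ = λ_enc L/ε₀.
E = 2k|λ_enc|/r = 2(8.99×10^9)(1.54×10^-6)/(0.129) = 2.15e5 N/C.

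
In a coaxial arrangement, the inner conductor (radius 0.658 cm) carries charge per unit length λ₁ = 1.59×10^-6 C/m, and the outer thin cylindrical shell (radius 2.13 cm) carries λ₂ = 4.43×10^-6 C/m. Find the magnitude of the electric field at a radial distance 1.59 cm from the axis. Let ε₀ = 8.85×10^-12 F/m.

1.80×10^6 N/C

Coaxial Gaussian cylinder, radius r = 1.59 cm, length L (between the conductors, 0.658 cm < r < 2.13 cm).
The shell at 2.13 cm lies outside the Gaussian surface, so λ_enc = λ₁ = 1.59e-6 C/m.
Gauss's law: E·2πrL = λ_enc L/ε₀.
E = |λ_enc|/(2πε₀r) = (1.59×10^-6)/(2π·8.85×10^-12·0.0159) = 1.80×10^6 N/C.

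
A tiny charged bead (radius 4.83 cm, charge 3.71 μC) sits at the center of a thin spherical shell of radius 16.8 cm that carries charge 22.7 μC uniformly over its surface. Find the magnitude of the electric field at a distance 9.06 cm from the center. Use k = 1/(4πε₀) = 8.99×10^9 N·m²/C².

|E| = 4.06×10^6 N/C

Take a concentric spherical Gaussian surface of radius r = 9.06 cm (between the bodies, 4.83 cm < r < 16.8 cm).
Only the inner charge is enclosed; the outer shell contributes nothing inside itself. Q_enc = 3.71 μC = 3.71e-6 C.
Since E is radial and uniform over the Gaussian sphere, Φ = E·4πr² = Q_enc/ε₀.
E = k|Q_enc|/r² = (8.99×10^9)(3.71×10^-6)/(0.0906)² = 4.06×10^6 N/C.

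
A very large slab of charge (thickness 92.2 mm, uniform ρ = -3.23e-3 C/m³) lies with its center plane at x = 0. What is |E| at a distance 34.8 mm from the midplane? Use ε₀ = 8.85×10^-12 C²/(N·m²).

|E| ≈ 1.27×10^7 V/m

By symmetry E is perpendicular to the slab. A Gaussian pillbox from −34.8 mm to +34.8 mm (face area A) lies entirely within the slab.
Q_enc = ρ·(2x)·A and flux = 2EA, so 2EA = 2ρxA/ε₀ ⇒ E = |ρ|x/ε₀.
E = (3.23e-3)(0.0348)/(8.85×10^-12) = 1.27×10^7 N/C.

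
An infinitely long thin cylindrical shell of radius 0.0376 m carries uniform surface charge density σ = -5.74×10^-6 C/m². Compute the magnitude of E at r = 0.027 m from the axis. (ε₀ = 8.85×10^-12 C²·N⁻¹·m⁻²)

Take a coaxial cylindrical Gaussian surface of radius r = 0.027 m and length L (r < 0.0376 m, inside the shell).
No charge is enclosed, so Gauss's law gives E·2πrL = 0 ⇒ E = 0.

|E| = 0 N/C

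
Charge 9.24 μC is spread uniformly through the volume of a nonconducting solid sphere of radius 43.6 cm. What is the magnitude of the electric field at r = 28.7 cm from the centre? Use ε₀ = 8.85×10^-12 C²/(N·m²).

E = 2.88×10^5 V/m

By spherical symmetry E is radial; choose a Gaussian sphere of radius r = 28.7 cm (r < R).
For a uniform sphere the enclosed fraction is (r/R)³, so Q_enc = (9.24 μC)(0.287/0.436)³ = 2.635e-6 C.
By Gauss's law, ∮E·dA = E·4πr² = Q_enc/ε₀.
E = |Q_enc|/(4πε₀r²) = (2.635e-6)/(4π·8.85×10^-12·(0.287)²) = 2.88×10^5 N/C.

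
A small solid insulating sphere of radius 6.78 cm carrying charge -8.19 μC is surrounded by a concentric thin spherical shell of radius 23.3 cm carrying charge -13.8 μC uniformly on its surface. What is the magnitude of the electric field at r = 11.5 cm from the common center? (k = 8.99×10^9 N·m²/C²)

By spherical symmetry E is radial; choose a Gaussian sphere of radius r = 11.5 cm (between the bodies, 6.78 cm < r < 23.3 cm).
Only the inner charge is enclosed; the outer shell contributes nothing inside itself. Q_enc = -8.19 μC = -8.19e-6 C.
Since E is radial and uniform over the Gaussian sphere, Φ = E·4πr² = Q_enc/ε₀.
E = k|Q_enc|/r² = (8.99×10^9)(8.19e-6)/(0.115)² = 5.57×10^6 N/C.

5.57e6 N/C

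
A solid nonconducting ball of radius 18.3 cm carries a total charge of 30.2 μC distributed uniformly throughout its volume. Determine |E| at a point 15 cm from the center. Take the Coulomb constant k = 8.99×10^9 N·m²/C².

Take a concentric spherical Gaussian surface of radius r = 15 cm (r < R).
Only the charge within r is enclosed: Q_enc = Q·(r/R)³ = (30.2 μC)·(15 cm/18.3 cm)³ = 1.663×10^-5 C.
Applying ∮E·dA = Q_enc/ε₀ with Φ = E(4πr²):
E = k|Q_enc|/r² = (8.99×10^9)(1.663e-5)/(0.15)² = 6.65e6 N/C.

E ≈ 6.65×10^6 N/C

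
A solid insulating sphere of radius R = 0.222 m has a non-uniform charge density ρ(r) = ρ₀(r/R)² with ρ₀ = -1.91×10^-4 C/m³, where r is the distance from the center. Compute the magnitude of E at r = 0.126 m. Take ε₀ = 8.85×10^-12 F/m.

By spherical symmetry E is radial; choose a Gaussian sphere of radius r = 0.126 m (r < R).
Integrate the density: Q_enc = 4π ∫₀^r ρ₀(r'/R)^2 r'² dr' = 4πρ₀ r^5/(5·R²) = -3.093×10^-7 C.
Gauss's law: E·4πr² = Q_enc/ε₀.
E = |Q_enc|/(4πε₀r²) = (3.093e-7)/(4π·8.85×10^-12·(0.126)²) = 1.75×10^5 N/C.

1.75×10^5 N/C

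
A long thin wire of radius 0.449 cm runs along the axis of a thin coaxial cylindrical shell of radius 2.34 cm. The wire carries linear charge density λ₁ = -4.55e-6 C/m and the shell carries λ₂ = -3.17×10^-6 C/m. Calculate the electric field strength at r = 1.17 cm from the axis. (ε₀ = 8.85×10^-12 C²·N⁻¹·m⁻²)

Take a coaxial cylindrical Gaussian surface of radius r = 1.17 cm and length L (between the conductors, 0.449 cm < r < 2.34 cm).
The shell at 2.34 cm lies outside the Gaussian surface, so λ_enc = λ₁ = -4.55×10^-6 C/m.
Since E is radial and uniform over the curved surface, Φ = E·2πrL = Q_enc/ε₀ = λ_enc L/ε₀.
E = |λ_enc|/(2πε₀r) = (4.55×10^-6)/(2π·8.85×10^-12·0.0117) = 6.99×10^6 N/C.

|E| ≈ 6.99×10^6 N/C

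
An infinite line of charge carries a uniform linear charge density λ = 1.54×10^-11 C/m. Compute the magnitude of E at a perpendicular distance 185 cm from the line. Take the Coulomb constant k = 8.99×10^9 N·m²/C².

Coaxial Gaussian cylinder, radius r = 185 cm, length L.
Q_enc = λL, so λ_enc = 1.54×10^-11 C/m.
Since E is radial and uniform over the curved surface, Φ = E·2πrL = Q_enc/ε₀ = λ_enc L/ε₀.
E = 2k|λ_enc|/r = 2(8.99×10^9)(1.54×10^-11)/(1.85) = 0.15 N/C.

|E| ≈ 0.15 V/m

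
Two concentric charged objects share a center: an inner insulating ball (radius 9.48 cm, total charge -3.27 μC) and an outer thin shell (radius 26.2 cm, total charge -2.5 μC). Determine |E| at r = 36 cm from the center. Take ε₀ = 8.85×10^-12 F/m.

E ≈ 4.00e5 V/m

Take a concentric spherical Gaussian surface of radius r = 36 cm (r > 26.2 cm, enclosing both).
Q_enc = (-3.27 μC) + (-2.5 μC) = -5.77×10^-6 C.
Since E is radial and uniform over the Gaussian sphere, Φ = E·4πr² = Q_enc/ε₀.
E = |Q_enc|/(4πε₀r²) = (5.77×10^-6)/(4π·8.85×10^-12·(0.36)²) = 4.00e5 N/C.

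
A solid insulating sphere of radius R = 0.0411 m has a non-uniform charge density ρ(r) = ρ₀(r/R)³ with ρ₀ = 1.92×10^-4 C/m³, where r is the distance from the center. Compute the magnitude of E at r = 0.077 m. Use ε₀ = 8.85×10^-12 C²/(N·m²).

Symmetry ⇒ E = E(r) r̂. Gaussian sphere of radius r = 0.077 m (r > R, all charge enclosed).
Q_enc = 4π ∫₀^R ρ₀(r'/R)^3 r'² dr' = 4πρ₀R³/6 = 2.792e-8 C.
Gauss's law: E·4πr² = Q_enc/ε₀.
E = |Q_enc|/(4πε₀r²) = (2.792×10^-8)/(4π·8.85×10^-12·(0.077)²) = 4.23e4 N/C.

|E| = 4.23×10^4 N/C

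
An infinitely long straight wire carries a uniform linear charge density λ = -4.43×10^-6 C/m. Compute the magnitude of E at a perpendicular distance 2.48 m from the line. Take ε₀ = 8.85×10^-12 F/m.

E = 3.21e4 N/C

Choose a coaxial cylinder of radius r = 2.48 m (arbitrary length L) as the Gaussian surface.
Q_enc = λL, so λ_enc = -4.43e-6 C/m.
Gauss's law: E·2πrL = λ_enc L/ε₀.
E = |λ_enc|/(2πε₀r) = (4.43×10^-6)/(2π·8.85×10^-12·2.48) = 3.21×10^4 N/C.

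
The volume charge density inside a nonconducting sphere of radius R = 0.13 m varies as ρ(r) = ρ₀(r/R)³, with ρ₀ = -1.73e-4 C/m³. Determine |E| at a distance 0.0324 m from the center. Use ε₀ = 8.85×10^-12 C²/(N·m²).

|E| = 1.63×10^3 N/C

By spherical symmetry E is radial; choose a Gaussian sphere of radius r = 0.0324 m (r < R).
Q_enc = ∫₀^r ρ(r')·4πr'² dr' = (4πρ₀/R³) ∫₀^r r'^5 dr' = 4πρ₀ r^6/(6·R³) = -1.908×10^-10 C.
Gauss's law: E·4πr² = Q_enc/ε₀.
E = |Q_enc|/(4πε₀r²) = (1.908×10^-10)/(4π·8.85×10^-12·(0.0324)²) = 1.63e3 N/C.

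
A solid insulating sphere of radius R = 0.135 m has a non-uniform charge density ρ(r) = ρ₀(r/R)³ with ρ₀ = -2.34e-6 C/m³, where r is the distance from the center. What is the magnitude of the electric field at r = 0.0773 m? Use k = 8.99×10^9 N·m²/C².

Use a concentric Gaussian sphere at r = 0.0773 m (r < R).
Q_enc = ∫₀^r ρ(r')·4πr'² dr' = (4πρ₀/R³) ∫₀^r r'^5 dr' = 4πρ₀ r^6/(6·R³) = -4.25×10^-10 C.
Since E is radial and uniform over the Gaussian sphere, Φ = E·4πr² = Q_enc/ε₀.
E = k|Q_enc|/r² = (8.99×10^9)(4.25×10^-10)/(0.0773)² = 639 N/C.

|E| ≈ 639 V/m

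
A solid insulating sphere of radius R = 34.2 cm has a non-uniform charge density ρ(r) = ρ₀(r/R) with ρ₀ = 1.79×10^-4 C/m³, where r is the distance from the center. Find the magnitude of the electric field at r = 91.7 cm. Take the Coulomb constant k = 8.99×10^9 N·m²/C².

Symmetry ⇒ E = E(r) r̂. Gaussian sphere of radius r = 91.7 cm (r > R, all charge enclosed).
Q_enc = 4π ∫₀^R ρ₀(r'/R)^1 r'² dr' = 4πρ₀R³/4 = 2.249×10^-5 C.
Applying ∮E·dA = Q_enc/ε₀ with Φ = E(4πr²):
E = k|Q_enc|/r² = (8.99×10^9)(2.249×10^-5)/(0.917)² = 2.40×10^5 N/C.

E ≈ 2.40e5 V/m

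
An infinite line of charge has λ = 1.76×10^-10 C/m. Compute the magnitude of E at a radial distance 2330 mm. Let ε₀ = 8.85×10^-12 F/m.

Coaxial Gaussian cylinder, radius r = 2330 mm, length L.
Q_enc = λL, so λ_enc = 1.76×10^-10 C/m.
By Gauss's law (flux through the curved wall only), E·2πrL = λ_enc L/ε₀.
E = |λ_enc|/(2πε₀r) = (1.76e-10)/(2π·8.85×10^-12·2.33) = 1.36 N/C.

|E| = 1.36 N/C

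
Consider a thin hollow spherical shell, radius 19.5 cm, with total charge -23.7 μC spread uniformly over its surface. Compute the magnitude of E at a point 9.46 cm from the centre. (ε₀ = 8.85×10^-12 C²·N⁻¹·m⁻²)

Use a concentric Gaussian sphere at r = 9.46 cm (inside the shell, r < 19.5 cm).
All the charge is outside the Gaussian surface: Q_enc = 0, hence E = 0 everywhere inside the shell.

E = 0 (no enclosed charge)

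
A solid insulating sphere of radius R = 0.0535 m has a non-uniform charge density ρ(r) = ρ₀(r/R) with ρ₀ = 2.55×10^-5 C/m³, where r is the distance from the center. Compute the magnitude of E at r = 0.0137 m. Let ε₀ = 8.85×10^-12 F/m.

|E| = 2.53×10^3 V/m

By spherical symmetry E is radial; choose a Gaussian sphere of radius r = 0.0137 m (r < R).
Q_enc = ∫₀^r ρ(r')·4πr'² dr' = (4πρ₀/R) ∫₀^r r'^3 dr' = 4πρ₀ r^4/(4·R) = 5.275×10^-11 C.
Since E is radial and uniform over the Gaussian sphere, Φ = E·4πr² = Q_enc/ε₀.
E = |Q_enc|/(4πε₀r²) = (5.275×10^-11)/(4π·8.85×10^-12·(0.0137)²) = 2.53×10^3 N/C.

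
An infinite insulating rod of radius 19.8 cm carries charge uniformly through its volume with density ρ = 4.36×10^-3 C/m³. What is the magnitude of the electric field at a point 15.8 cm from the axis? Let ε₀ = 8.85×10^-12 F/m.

By cylindrical symmetry E is radial; use a coaxial Gaussian cylinder of radius 15.8 cm and length L (r < R).
Enclosed charge per unit length: λ_enc = ρ·πr² = (4.36×10^-3)π(0.158)² = 3.419×10^-4 C/m.
Since E is radial and uniform over the curved surface, Φ = E·2πrL = Q_enc/ε₀ = λ_enc L/ε₀.
E = |λ_enc|/(2πε₀r) = (3.419×10^-4)/(2π·8.85×10^-12·0.158) = 3.89×10^7 N/C.

3.89e7 N/C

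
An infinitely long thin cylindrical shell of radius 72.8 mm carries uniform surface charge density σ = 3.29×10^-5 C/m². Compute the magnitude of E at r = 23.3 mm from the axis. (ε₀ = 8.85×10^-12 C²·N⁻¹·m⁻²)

E = 0 (no enclosed charge)

Take a coaxial cylindrical Gaussian surface of radius r = 23.3 mm and length L (r < 72.8 mm, inside the shell).
All the surface charge lies outside this cylinder: Q_enc = 0, hence E = 0.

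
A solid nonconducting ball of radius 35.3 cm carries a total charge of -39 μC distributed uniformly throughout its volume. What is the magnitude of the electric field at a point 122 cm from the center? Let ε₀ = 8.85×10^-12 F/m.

|E| ≈ 2.36×10^5 V/m

Symmetry ⇒ E = E(r) r̂. Gaussian sphere of radius r = 122 cm (r > R, so the entire charge is enclosed).
Q_enc = -39 μC = -3.90×10^-5 C.
By Gauss's law, ∮E·dA = E·4πr² = Q_enc/ε₀.
E = |Q_enc|/(4πε₀r²) = (3.90×10^-5)/(4π·8.85×10^-12·(1.22)²) = 2.36e5 N/C.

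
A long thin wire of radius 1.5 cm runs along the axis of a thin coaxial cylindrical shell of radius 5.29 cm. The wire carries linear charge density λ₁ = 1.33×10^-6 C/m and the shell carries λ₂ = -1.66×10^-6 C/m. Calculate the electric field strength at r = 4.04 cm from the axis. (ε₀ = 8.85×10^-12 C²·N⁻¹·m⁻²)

Choose a coaxial cylinder of radius r = 4.04 cm (arbitrary length L) as the Gaussian surface (between the conductors, 1.5 cm < r < 5.29 cm).
Only the inner wire is enclosed; the outer shell contributes nothing inside itself. λ_enc = λ₁ = 1.33e-6 C/m.
Since E is radial and uniform over the curved surface, Φ = E·2πrL = Q_enc/ε₀ = λ_enc L/ε₀.
E = |λ_enc|/(2πε₀r) = (1.33e-6)/(2π·8.85×10^-12·0.0404) = 5.92e5 N/C.

|E| ≈ 5.92×10^5 N/C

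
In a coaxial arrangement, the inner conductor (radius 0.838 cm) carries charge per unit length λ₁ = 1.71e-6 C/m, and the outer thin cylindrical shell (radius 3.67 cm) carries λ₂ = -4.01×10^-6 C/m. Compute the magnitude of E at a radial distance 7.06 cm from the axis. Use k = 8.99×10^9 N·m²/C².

E ≈ 5.86×10^5 N/C

Coaxial Gaussian cylinder, radius r = 7.06 cm, length L (r > 3.67 cm, enclosing both).
λ_enc = λ₁ + λ₂ = (1.71×10^-6) + (-4.01×10^-6) = -2.30×10^-6 C/m.
Since E is radial and uniform over the curved surface, Φ = E·2πrL = Q_enc/ε₀ = λ_enc L/ε₀.
E = 2k|λ_enc|/r = 2(8.99×10^9)(2.30×10^-6)/(0.0706) = 5.86×10^5 N/C.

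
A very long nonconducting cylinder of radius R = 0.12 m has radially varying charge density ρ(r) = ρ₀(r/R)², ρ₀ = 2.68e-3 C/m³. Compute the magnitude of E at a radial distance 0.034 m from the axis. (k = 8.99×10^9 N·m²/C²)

E = 2.07e5 V/m

By cylindrical symmetry E is radial; use a coaxial Gaussian cylinder of radius 0.034 m and length L (r < R).
Integrating ρ over the cross-section to radius r: λ_enc = (2πρ₀/R²) ∫₀^r r'^3 dr' = 2πρ₀ r^4/(4·R²) = 3.907e-7 C/m.
Since E is radial and uniform over the curved surface, Φ = E·2πrL = Q_enc/ε₀ = λ_enc L/ε₀.
E = 2k|λ_enc|/r = 2(8.99×10^9)(3.907×10^-7)/(0.034) = 2.07×10^5 N/C.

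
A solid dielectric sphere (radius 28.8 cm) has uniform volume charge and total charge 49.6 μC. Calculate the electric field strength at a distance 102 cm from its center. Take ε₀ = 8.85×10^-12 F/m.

4.29×10^5 N/C

Symmetry ⇒ E = E(r) r̂. Gaussian sphere of radius r = 102 cm (r > R, so the entire charge is enclosed).
Q_enc = 49.6 μC = 4.96×10^-5 C.
Gauss's law: E·4πr² = Q_enc/ε₀.
E = |Q_enc|/(4πε₀r²) = (4.96×10^-5)/(4π·8.85×10^-12·(1.02)²) = 4.29e5 N/C.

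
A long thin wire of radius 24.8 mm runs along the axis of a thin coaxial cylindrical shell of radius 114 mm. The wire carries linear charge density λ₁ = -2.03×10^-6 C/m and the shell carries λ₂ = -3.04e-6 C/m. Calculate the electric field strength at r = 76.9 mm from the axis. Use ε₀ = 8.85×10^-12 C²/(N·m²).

Choose a coaxial cylinder of radius r = 76.9 mm (arbitrary length L) as the Gaussian surface (between the conductors, 24.8 mm < r < 114 mm).
The shell at 114 mm lies outside the Gaussian surface, so λ_enc = λ₁ = -2.03e-6 C/m.
Applying ∮E·dA = Q_enc/ε₀ with the end caps contributing no flux:
E = |λ_enc|/(2πε₀r) = (2.03×10^-6)/(2π·8.85×10^-12·0.0769) = 4.75e5 N/C.

|E| ≈ 4.75×10^5 N/C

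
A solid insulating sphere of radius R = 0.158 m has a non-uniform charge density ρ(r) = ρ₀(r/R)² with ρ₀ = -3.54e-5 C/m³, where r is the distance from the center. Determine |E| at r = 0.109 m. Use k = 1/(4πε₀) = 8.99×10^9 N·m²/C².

Use a concentric Gaussian sphere at r = 0.109 m (r < R).
Integrate the density: Q_enc = 4π ∫₀^r ρ₀(r'/R)^2 r'² dr' = 4πρ₀ r^5/(5·R²) = -5.484×10^-8 C.
Applying ∮E·dA = Q_enc/ε₀ with Φ = E(4πr²):
E = k|Q_enc|/r² = (8.99×10^9)(5.484×10^-8)/(0.109)² = 4.15×10^4 N/C.

E = 4.15×10^4 N/C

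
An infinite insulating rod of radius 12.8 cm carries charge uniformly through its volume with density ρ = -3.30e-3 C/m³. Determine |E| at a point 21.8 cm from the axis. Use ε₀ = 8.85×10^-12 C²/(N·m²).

1.40×10^7 N/C

Choose a coaxial cylinder of radius r = 21.8 cm (arbitrary length L) as the Gaussian surface (r > 12.8 cm, full cross-section enclosed).
λ_enc = ρ·πR² = (-3.30×10^-3)π(0.128)² = -1.699×10^-4 C/m.
Gauss's law: E·2πrL = λ_enc L/ε₀.
E = |λ_enc|/(2πε₀r) = (1.699×10^-4)/(2π·8.85×10^-12·0.218) = 1.40×10^7 N/C.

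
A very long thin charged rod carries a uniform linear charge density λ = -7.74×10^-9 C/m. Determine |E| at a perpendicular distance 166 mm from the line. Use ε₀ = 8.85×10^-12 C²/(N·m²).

E ≈ 839 N/C

Take a coaxial cylindrical Gaussian surface of radius r = 166 mm and length L.
Q_enc = λL, so λ_enc = -7.74e-9 C/m.
By Gauss's law (flux through the curved wall only), E·2πrL = λ_enc L/ε₀.
E = |λ_enc|/(2πε₀r) = (7.74×10^-9)/(2π·8.85×10^-12·0.166) = 839 N/C.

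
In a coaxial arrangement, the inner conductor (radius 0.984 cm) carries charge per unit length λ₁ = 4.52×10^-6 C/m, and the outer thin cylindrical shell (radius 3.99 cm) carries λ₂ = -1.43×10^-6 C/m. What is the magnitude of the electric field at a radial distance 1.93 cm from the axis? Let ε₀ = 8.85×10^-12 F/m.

Take a coaxial cylindrical Gaussian surface of radius r = 1.93 cm and length L (between the conductors, 0.984 cm < r < 3.99 cm).
Only the inner wire is enclosed; the outer shell contributes nothing inside itself. λ_enc = λ₁ = 4.52×10^-6 C/m.
Applying ∮E·dA = Q_enc/ε₀ with the end caps contributing no flux:
E = |λ_enc|/(2πε₀r) = (4.52×10^-6)/(2π·8.85×10^-12·0.0193) = 4.21e6 N/C.

4.21×10^6 V/m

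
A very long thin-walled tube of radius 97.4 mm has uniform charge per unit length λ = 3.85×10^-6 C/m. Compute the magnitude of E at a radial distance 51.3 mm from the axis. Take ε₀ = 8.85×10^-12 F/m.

|E| = 0 N/C

Coaxial Gaussian cylinder, radius r = 51.3 mm, length L (r < 97.4 mm, inside the shell).
No charge is enclosed, so Gauss's law gives E·2πrL = 0 ⇒ E = 0.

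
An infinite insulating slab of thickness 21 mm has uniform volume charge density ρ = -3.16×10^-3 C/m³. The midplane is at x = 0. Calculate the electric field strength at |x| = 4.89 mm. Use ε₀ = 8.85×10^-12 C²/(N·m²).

1.75×10^6 V/m

By symmetry E is perpendicular to the slab. A Gaussian pillbox from −4.89 mm to +4.89 mm (face area A) lies entirely within the slab.
Q_enc = ρ·(2x)·A and flux = 2EA, so 2EA = 2ρxA/ε₀ ⇒ E = |ρ|x/ε₀.
E = (3.16×10^-3)(0.00489)/(8.85×10^-12) = 1.75e6 N/C.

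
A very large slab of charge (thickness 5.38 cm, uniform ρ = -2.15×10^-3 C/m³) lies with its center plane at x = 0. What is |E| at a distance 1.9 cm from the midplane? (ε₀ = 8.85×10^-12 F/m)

E ≈ 4.62×10^6 V/m

By symmetry E is perpendicular to the slab. A Gaussian pillbox from −1.9 cm to +1.9 cm (face area A) lies entirely within the slab.
Q_enc = ρ·(2x)·A and flux = 2EA, so 2EA = 2ρxA/ε₀ ⇒ E = |ρ|x/ε₀.
E = (2.15×10^-3)(0.019)/(8.85×10^-12) = 4.62×10^6 N/C.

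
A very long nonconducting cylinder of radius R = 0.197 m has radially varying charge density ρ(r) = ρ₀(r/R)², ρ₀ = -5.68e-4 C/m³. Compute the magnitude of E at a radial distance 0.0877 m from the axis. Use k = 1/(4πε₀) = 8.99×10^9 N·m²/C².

By cylindrical symmetry E is radial; use a coaxial Gaussian cylinder of radius 0.0877 m and length L (r < R).
Integrating ρ over the cross-section to radius r: λ_enc = (2πρ₀/R²) ∫₀^r r'^3 dr' = 2πρ₀ r^4/(4·R²) = -1.36×10^-6 C/m.
Since E is radial and uniform over the curved surface, Φ = E·2πrL = Q_enc/ε₀ = λ_enc L/ε₀.
E = 2k|λ_enc|/r = 2(8.99×10^9)(1.36×10^-6)/(0.0877) = 2.79×10^5 N/C.

E ≈ 2.79×10^5 N/C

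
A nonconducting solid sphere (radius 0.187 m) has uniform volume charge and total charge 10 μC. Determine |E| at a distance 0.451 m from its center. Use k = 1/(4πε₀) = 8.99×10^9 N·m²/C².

Symmetry ⇒ E = E(r) r̂. Gaussian sphere of radius r = 0.451 m (r > R, so the entire charge is enclosed).
Q_enc = 10 μC = 1.00×10^-5 C.
By Gauss's law, ∮E·dA = E·4πr² = Q_enc/ε₀.
E = k|Q_enc|/r² = (8.99×10^9)(1.00e-5)/(0.451)² = 4.42×10^5 N/C.

|E| = 4.42×10^5 N/C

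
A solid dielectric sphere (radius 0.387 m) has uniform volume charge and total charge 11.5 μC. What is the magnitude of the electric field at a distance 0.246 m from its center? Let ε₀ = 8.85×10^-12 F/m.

4.39×10^5 N/C

Symmetry ⇒ E = E(r) r̂. Gaussian sphere of radius r = 0.246 m (r < R).
Only the charge within r is enclosed: Q_enc = Q·(r/R)³ = (11.5 μC)·(0.246 m/0.387 m)³ = 2.954×10^-6 C.
By Gauss's law, ∮E·dA = E·4πr² = Q_enc/ε₀.
E = |Q_enc|/(4πε₀r²) = (2.954×10^-6)/(4π·8.85×10^-12·(0.246)²) = 4.39e5 N/C.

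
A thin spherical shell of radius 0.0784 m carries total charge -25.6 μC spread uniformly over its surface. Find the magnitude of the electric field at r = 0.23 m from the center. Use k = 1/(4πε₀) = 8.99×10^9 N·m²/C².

Use a concentric Gaussian sphere at r = 0.23 m (r > 0.0784 m).
The entire shell is enclosed: Q_enc = -2.56e-5 C.
Applying ∮E·dA = Q_enc/ε₀ with Φ = E(4πr²):
E = k|Q_enc|/r² = (8.99×10^9)(2.56e-5)/(0.23)² = 4.35×10^6 N/C.

4.35×10^6 N/C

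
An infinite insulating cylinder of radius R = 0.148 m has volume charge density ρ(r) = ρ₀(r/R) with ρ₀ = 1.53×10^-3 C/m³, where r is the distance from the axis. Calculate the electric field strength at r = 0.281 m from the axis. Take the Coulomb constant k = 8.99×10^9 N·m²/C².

Take a coaxial cylindrical Gaussian surface of radius r = 0.281 m and length L (r > R, full charge per length enclosed).
λ_enc = 2π ∫₀^R ρ₀(r'/R)^1 r' dr' = 2πρ₀R²/3 = 7.019×10^-5 C/m.
By Gauss's law (flux through the curved wall only), E·2πrL = λ_enc L/ε₀.
E = 2k|λ_enc|/r = 2(8.99×10^9)(7.019×10^-5)/(0.281) = 4.49×10^6 N/C.

E = 4.49×10^6 N/C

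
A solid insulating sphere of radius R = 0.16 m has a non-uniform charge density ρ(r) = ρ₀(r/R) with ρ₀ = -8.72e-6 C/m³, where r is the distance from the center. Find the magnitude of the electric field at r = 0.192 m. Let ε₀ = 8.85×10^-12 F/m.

2.74×10^4 N/C

Take a concentric spherical Gaussian surface of radius r = 0.192 m (r > R, all charge enclosed).
Q_enc = 4π ∫₀^R ρ₀(r'/R)^1 r'² dr' = 4πρ₀R³/4 = -1.122e-7 C.
Applying ∮E·dA = Q_enc/ε₀ with Φ = E(4πr²):
E = |Q_enc|/(4πε₀r²) = (1.122×10^-7)/(4π·8.85×10^-12·(0.192)²) = 2.74×10^4 N/C.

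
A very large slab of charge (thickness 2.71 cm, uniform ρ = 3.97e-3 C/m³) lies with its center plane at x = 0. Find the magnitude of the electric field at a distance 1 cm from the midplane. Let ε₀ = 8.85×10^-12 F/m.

|E| = 4.49×10^6 N/C

By symmetry E is perpendicular to the slab. A Gaussian pillbox from −1 cm to +1 cm (face area A) lies entirely within the slab.
Q_enc = ρ·(2x)·A and flux = 2EA, so 2EA = 2ρxA/ε₀ ⇒ E = |ρ|x/ε₀.
E = (3.97×10^-3)(0.01)/(8.85×10^-12) = 4.49×10^6 N/C.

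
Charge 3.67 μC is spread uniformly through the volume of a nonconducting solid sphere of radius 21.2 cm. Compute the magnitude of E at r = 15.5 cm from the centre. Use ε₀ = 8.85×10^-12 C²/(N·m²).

|E| ≈ 5.37×10^5 N/C

Use a concentric Gaussian sphere at r = 15.5 cm (r < R).
Only the charge within r is enclosed: Q_enc = Q·(r/R)³ = (3.67 μC)·(15.5 cm/21.2 cm)³ = 1.434×10^-6 C.
Since E is radial and uniform over the Gaussian sphere, Φ = E·4πr² = Q_enc/ε₀.
E = |Q_enc|/(4πε₀r²) = (1.434×10^-6)/(4π·8.85×10^-12·(0.155)²) = 5.37×10^5 N/C.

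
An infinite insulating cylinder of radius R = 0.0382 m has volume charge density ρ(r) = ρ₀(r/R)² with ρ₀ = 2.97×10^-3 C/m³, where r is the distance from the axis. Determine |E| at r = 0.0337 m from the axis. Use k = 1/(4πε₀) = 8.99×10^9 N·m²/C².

E = 2.20×10^6 V/m

Choose a coaxial cylinder of radius r = 0.0337 m (arbitrary length L) as the Gaussian surface (r < R).
λ_enc = ∫₀^r ρ(r')·2πr' dr' = (2πρ₀/R²)·r^4/4 = 4.124×10^-6 C/m.
Since E is radial and uniform over the curved surface, Φ = E·2πrL = Q_enc/ε₀ = λ_enc L/ε₀.
E = 2k|λ_enc|/r = 2(8.99×10^9)(4.124×10^-6)/(0.0337) = 2.20×10^6 N/C.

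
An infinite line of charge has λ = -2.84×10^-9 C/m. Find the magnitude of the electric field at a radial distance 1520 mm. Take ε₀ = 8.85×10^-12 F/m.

Take a coaxial cylindrical Gaussian surface of radius r = 1520 mm and length L.
Q_enc = λL, so λ_enc = -2.84e-9 C/m.
Gauss's law: E·2πrL = λ_enc L/ε₀.
E = |λ_enc|/(2πε₀r) = (2.84×10^-9)/(2π·8.85×10^-12·1.52) = 33.6 N/C.

|E| = 33.6 N/C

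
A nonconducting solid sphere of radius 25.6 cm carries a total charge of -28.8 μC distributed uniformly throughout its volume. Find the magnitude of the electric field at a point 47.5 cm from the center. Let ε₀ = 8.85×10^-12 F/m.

Symmetry ⇒ E = E(r) r̂. Gaussian sphere of radius r = 47.5 cm (r > R, so the entire charge is enclosed).
Q_enc = -28.8 μC = -2.88×10^-5 C.
Gauss's law: E·4πr² = Q_enc/ε₀.
E = |Q_enc|/(4πε₀r²) = (2.88×10^-5)/(4π·8.85×10^-12·(0.475)²) = 1.15×10^6 N/C.

E = 1.15×10^6 V/m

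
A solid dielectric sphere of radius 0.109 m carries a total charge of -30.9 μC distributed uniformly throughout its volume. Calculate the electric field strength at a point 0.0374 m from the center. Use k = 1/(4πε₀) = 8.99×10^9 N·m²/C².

Take a concentric spherical Gaussian surface of radius r = 0.0374 m (r < R).
Only the charge within r is enclosed: Q_enc = Q·(r/R)³ = (-30.9 μC)·(0.0374 m/0.109 m)³ = -1.248×10^-6 C.
Since E is radial and uniform over the Gaussian sphere, Φ = E·4πr² = Q_enc/ε₀.
E = k|Q_enc|/r² = (8.99×10^9)(1.248e-6)/(0.0374)² = 8.02e6 N/C.

|E| = 8.02×10^6 V/m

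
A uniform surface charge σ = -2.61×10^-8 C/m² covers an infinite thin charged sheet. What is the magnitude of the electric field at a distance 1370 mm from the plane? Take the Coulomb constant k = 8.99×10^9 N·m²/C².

The symmetry is planar: E is normal to the sheet and the same magnitude on both sides. Take a pillbox straddling the sheet with end-cap area A.
Only the two end caps contribute flux: Φ = 2EA. With Q_enc = σA, Gauss's law gives E = |σ|/(2ε₀).
E = 2πk|σ| = 2π(8.99×10^9)(2.61×10^-8) = 1.47e3 N/C.

|E| ≈ 1.47×10^3 N/C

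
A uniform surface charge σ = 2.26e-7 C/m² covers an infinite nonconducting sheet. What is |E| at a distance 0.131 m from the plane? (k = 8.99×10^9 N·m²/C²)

|E| = 1.28e4 N/C

By planar symmetry E is perpendicular to the sheet and uniform; use a Gaussian pillbox with flat faces of area A on each side of the sheet.
Flux Φ = 2EA and Q_enc = σA, so 2EA = σA/ε₀ ⇒ E = |σ|/(2ε₀), independent of distance.
E = 2πk|σ| = 2π(8.99×10^9)(2.26×10^-7) = 1.28e4 N/C.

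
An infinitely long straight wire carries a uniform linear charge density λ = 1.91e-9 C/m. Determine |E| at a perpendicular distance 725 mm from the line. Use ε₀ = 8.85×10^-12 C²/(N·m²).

|E| = 47.4 N/C

Choose a coaxial cylinder of radius r = 725 mm (arbitrary length L) as the Gaussian surface.
Q_enc = λL, so λ_enc = 1.91×10^-9 C/m.
Applying ∮E·dA = Q_enc/ε₀ with the end caps contributing no flux:
E = |λ_enc|/(2πε₀r) = (1.91×10^-9)/(2π·8.85×10^-12·0.725) = 47.4 N/C.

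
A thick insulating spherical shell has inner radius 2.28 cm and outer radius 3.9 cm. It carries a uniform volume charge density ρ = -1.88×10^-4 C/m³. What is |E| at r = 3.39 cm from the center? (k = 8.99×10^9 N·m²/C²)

Symmetry ⇒ E = E(r) r̂. Gaussian sphere of radius r = 3.39 cm (within the shell material, 2.28 cm < r < 3.9 cm).
Enclosed charge is the volume from a to r: Q_enc = (4π/3)ρ(r³ − a³) = -2.135×10^-8 C.
Applying ∮E·dA = Q_enc/ε₀ with Φ = E(4πr²):
E = k|Q_enc|/r² = (8.99×10^9)(2.135×10^-8)/(0.0339)² = 1.67e5 N/C.

E = 1.67×10^5 V/m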